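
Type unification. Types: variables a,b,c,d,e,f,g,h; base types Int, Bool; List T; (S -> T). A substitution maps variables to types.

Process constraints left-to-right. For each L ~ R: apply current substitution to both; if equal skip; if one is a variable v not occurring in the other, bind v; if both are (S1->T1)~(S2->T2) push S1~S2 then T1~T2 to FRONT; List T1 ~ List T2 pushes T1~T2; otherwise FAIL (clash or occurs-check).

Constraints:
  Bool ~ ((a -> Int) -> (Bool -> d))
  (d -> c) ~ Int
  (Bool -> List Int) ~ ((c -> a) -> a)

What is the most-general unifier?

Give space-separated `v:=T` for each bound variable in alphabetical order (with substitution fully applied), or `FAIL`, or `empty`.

Answer: FAIL

Derivation:
step 1: unify Bool ~ ((a -> Int) -> (Bool -> d))  [subst: {-} | 2 pending]
  clash: Bool vs ((a -> Int) -> (Bool -> d))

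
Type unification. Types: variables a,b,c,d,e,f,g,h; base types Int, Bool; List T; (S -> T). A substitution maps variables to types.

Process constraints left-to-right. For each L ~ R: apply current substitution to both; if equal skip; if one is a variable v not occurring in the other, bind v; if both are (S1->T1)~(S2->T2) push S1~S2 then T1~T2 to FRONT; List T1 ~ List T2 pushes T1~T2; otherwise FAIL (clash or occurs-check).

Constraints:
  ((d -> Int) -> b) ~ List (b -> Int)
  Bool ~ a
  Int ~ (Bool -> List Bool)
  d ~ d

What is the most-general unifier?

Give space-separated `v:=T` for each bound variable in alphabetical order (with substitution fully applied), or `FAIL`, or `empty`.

step 1: unify ((d -> Int) -> b) ~ List (b -> Int)  [subst: {-} | 3 pending]
  clash: ((d -> Int) -> b) vs List (b -> Int)

Answer: FAIL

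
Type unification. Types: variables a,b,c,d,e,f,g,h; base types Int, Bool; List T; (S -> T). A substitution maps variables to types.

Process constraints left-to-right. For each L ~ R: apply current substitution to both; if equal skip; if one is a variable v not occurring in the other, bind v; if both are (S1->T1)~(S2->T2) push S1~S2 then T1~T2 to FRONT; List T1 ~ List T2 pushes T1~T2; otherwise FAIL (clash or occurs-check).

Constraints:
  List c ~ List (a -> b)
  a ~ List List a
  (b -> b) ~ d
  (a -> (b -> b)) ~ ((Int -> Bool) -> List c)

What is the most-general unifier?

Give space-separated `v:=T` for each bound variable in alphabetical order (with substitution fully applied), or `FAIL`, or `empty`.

Answer: FAIL

Derivation:
step 1: unify List c ~ List (a -> b)  [subst: {-} | 3 pending]
  -> decompose List: push c~(a -> b)
step 2: unify c ~ (a -> b)  [subst: {-} | 3 pending]
  bind c := (a -> b)
step 3: unify a ~ List List a  [subst: {c:=(a -> b)} | 2 pending]
  occurs-check fail: a in List List a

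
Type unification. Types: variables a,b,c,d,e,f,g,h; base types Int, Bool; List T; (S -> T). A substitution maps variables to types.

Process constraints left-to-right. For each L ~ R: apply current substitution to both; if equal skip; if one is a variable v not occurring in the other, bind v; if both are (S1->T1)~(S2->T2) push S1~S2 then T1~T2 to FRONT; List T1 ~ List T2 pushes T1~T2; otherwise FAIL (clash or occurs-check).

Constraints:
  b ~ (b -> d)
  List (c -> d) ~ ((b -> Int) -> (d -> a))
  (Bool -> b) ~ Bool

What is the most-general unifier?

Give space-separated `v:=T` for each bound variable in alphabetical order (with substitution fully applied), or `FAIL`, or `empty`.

Answer: FAIL

Derivation:
step 1: unify b ~ (b -> d)  [subst: {-} | 2 pending]
  occurs-check fail: b in (b -> d)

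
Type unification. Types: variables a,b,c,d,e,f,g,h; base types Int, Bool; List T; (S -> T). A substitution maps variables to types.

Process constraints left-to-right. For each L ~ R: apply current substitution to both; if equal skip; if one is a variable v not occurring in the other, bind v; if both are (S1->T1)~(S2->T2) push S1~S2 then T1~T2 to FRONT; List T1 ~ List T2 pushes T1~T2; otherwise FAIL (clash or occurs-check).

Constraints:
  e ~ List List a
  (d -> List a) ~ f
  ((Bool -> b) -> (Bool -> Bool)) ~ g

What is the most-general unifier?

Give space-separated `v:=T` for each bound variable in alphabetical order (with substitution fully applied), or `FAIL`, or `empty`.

step 1: unify e ~ List List a  [subst: {-} | 2 pending]
  bind e := List List a
step 2: unify (d -> List a) ~ f  [subst: {e:=List List a} | 1 pending]
  bind f := (d -> List a)
step 3: unify ((Bool -> b) -> (Bool -> Bool)) ~ g  [subst: {e:=List List a, f:=(d -> List a)} | 0 pending]
  bind g := ((Bool -> b) -> (Bool -> Bool))

Answer: e:=List List a f:=(d -> List a) g:=((Bool -> b) -> (Bool -> Bool))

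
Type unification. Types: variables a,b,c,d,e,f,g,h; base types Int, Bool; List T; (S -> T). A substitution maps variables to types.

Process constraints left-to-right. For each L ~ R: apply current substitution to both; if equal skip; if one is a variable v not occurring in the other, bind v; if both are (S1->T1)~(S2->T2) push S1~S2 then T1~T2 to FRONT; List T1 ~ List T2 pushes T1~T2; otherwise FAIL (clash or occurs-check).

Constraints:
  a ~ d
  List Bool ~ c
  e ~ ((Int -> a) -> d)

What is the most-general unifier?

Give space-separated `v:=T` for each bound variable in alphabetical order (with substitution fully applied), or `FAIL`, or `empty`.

step 1: unify a ~ d  [subst: {-} | 2 pending]
  bind a := d
step 2: unify List Bool ~ c  [subst: {a:=d} | 1 pending]
  bind c := List Bool
step 3: unify e ~ ((Int -> d) -> d)  [subst: {a:=d, c:=List Bool} | 0 pending]
  bind e := ((Int -> d) -> d)

Answer: a:=d c:=List Bool e:=((Int -> d) -> d)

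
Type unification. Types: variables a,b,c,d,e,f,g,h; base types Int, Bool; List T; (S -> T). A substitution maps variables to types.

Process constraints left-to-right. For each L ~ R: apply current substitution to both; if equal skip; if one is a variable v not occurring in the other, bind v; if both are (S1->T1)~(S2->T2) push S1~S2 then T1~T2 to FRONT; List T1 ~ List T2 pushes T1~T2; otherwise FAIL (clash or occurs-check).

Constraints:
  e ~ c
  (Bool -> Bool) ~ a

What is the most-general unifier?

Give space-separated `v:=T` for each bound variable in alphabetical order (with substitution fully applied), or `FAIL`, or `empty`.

Answer: a:=(Bool -> Bool) e:=c

Derivation:
step 1: unify e ~ c  [subst: {-} | 1 pending]
  bind e := c
step 2: unify (Bool -> Bool) ~ a  [subst: {e:=c} | 0 pending]
  bind a := (Bool -> Bool)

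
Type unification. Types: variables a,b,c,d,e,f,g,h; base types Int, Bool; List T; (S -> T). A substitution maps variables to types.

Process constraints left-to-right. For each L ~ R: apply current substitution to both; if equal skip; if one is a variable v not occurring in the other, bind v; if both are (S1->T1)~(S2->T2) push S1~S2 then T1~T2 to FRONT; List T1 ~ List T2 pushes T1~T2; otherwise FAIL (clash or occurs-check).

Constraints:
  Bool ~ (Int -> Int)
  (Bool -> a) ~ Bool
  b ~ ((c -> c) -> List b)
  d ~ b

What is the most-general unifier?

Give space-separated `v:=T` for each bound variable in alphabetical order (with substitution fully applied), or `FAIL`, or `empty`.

step 1: unify Bool ~ (Int -> Int)  [subst: {-} | 3 pending]
  clash: Bool vs (Int -> Int)

Answer: FAIL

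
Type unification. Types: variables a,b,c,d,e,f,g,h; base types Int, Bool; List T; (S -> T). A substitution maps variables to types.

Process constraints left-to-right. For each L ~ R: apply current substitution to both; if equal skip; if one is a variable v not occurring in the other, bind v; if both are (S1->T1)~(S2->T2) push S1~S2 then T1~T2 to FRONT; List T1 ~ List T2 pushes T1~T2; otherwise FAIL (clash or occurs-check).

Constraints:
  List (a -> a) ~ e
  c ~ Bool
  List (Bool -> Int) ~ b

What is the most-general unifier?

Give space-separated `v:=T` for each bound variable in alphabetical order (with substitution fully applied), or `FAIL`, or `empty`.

step 1: unify List (a -> a) ~ e  [subst: {-} | 2 pending]
  bind e := List (a -> a)
step 2: unify c ~ Bool  [subst: {e:=List (a -> a)} | 1 pending]
  bind c := Bool
step 3: unify List (Bool -> Int) ~ b  [subst: {e:=List (a -> a), c:=Bool} | 0 pending]
  bind b := List (Bool -> Int)

Answer: b:=List (Bool -> Int) c:=Bool e:=List (a -> a)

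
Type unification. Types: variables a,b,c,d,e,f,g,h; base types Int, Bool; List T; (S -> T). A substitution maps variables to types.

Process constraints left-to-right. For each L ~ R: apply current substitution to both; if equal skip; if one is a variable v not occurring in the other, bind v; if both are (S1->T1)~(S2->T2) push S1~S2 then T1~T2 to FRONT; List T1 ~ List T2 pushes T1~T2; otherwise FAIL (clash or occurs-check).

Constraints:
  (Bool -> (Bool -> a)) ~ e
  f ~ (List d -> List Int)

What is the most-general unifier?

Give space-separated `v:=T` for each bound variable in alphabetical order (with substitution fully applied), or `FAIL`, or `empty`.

Answer: e:=(Bool -> (Bool -> a)) f:=(List d -> List Int)

Derivation:
step 1: unify (Bool -> (Bool -> a)) ~ e  [subst: {-} | 1 pending]
  bind e := (Bool -> (Bool -> a))
step 2: unify f ~ (List d -> List Int)  [subst: {e:=(Bool -> (Bool -> a))} | 0 pending]
  bind f := (List d -> List Int)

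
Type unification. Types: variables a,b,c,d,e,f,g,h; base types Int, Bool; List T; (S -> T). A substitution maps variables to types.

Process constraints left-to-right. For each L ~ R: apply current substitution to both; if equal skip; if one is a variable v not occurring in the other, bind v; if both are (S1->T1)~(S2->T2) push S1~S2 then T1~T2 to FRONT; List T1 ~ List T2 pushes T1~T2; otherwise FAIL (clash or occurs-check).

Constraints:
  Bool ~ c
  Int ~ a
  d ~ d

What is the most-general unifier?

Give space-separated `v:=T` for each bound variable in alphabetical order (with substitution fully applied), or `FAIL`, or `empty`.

Answer: a:=Int c:=Bool

Derivation:
step 1: unify Bool ~ c  [subst: {-} | 2 pending]
  bind c := Bool
step 2: unify Int ~ a  [subst: {c:=Bool} | 1 pending]
  bind a := Int
step 3: unify d ~ d  [subst: {c:=Bool, a:=Int} | 0 pending]
  -> identical, skip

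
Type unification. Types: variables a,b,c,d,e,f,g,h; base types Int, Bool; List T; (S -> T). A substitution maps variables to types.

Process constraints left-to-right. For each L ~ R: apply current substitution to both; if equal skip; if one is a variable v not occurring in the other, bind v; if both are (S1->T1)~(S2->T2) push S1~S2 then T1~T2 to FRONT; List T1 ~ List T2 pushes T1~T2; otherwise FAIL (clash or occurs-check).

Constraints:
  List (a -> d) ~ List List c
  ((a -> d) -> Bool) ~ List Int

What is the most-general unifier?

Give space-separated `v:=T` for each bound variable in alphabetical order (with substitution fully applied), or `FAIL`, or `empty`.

step 1: unify List (a -> d) ~ List List c  [subst: {-} | 1 pending]
  -> decompose List: push (a -> d)~List c
step 2: unify (a -> d) ~ List c  [subst: {-} | 1 pending]
  clash: (a -> d) vs List c

Answer: FAIL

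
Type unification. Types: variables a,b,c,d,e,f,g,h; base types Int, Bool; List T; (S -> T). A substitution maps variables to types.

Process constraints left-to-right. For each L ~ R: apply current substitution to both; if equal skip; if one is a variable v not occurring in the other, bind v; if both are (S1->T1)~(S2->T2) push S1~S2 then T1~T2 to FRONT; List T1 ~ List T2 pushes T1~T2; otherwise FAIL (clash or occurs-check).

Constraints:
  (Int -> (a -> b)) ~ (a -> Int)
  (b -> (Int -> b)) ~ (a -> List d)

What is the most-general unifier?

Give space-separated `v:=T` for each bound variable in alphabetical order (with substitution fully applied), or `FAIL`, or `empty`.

step 1: unify (Int -> (a -> b)) ~ (a -> Int)  [subst: {-} | 1 pending]
  -> decompose arrow: push Int~a, (a -> b)~Int
step 2: unify Int ~ a  [subst: {-} | 2 pending]
  bind a := Int
step 3: unify (Int -> b) ~ Int  [subst: {a:=Int} | 1 pending]
  clash: (Int -> b) vs Int

Answer: FAIL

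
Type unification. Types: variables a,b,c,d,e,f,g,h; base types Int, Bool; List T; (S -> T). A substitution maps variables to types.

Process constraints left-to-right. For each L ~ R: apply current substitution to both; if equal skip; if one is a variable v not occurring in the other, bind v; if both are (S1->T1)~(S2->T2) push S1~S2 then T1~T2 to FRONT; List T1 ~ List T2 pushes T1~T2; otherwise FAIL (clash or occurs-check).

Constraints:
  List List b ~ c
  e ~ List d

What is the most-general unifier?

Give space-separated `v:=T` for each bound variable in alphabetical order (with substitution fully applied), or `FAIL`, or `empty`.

step 1: unify List List b ~ c  [subst: {-} | 1 pending]
  bind c := List List b
step 2: unify e ~ List d  [subst: {c:=List List b} | 0 pending]
  bind e := List d

Answer: c:=List List b e:=List d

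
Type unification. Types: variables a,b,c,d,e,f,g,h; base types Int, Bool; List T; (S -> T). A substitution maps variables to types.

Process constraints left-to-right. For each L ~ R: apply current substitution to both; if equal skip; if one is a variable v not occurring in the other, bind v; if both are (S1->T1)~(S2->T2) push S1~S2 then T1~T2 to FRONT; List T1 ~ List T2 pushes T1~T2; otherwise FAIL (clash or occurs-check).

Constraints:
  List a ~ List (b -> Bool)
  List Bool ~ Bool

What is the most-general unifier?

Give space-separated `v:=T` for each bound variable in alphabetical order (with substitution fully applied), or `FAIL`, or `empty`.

step 1: unify List a ~ List (b -> Bool)  [subst: {-} | 1 pending]
  -> decompose List: push a~(b -> Bool)
step 2: unify a ~ (b -> Bool)  [subst: {-} | 1 pending]
  bind a := (b -> Bool)
step 3: unify List Bool ~ Bool  [subst: {a:=(b -> Bool)} | 0 pending]
  clash: List Bool vs Bool

Answer: FAIL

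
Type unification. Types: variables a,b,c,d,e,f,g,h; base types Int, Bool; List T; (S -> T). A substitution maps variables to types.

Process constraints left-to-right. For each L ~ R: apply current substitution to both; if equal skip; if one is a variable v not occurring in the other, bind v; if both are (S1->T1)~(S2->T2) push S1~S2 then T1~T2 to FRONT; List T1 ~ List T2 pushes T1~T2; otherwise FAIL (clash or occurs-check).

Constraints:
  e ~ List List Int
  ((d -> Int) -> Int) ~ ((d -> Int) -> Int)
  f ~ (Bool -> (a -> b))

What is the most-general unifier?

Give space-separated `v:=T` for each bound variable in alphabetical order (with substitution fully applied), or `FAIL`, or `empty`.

Answer: e:=List List Int f:=(Bool -> (a -> b))

Derivation:
step 1: unify e ~ List List Int  [subst: {-} | 2 pending]
  bind e := List List Int
step 2: unify ((d -> Int) -> Int) ~ ((d -> Int) -> Int)  [subst: {e:=List List Int} | 1 pending]
  -> identical, skip
step 3: unify f ~ (Bool -> (a -> b))  [subst: {e:=List List Int} | 0 pending]
  bind f := (Bool -> (a -> b))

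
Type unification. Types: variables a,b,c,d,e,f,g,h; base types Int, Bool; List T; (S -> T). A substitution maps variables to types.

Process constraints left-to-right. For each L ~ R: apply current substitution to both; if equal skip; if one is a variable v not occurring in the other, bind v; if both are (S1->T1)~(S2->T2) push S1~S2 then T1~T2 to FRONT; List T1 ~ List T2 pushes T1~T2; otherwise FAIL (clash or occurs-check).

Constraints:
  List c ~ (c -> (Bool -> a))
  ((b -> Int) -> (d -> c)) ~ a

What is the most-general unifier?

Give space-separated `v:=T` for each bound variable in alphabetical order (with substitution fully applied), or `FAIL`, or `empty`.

step 1: unify List c ~ (c -> (Bool -> a))  [subst: {-} | 1 pending]
  clash: List c vs (c -> (Bool -> a))

Answer: FAIL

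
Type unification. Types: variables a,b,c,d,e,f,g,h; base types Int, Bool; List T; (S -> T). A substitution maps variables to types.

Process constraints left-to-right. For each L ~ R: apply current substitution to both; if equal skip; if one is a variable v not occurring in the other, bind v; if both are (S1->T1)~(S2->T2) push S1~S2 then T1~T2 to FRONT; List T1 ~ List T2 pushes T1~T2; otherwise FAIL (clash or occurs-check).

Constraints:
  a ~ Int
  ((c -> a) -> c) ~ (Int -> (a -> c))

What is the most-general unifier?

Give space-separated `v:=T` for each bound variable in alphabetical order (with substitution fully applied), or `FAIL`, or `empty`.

step 1: unify a ~ Int  [subst: {-} | 1 pending]
  bind a := Int
step 2: unify ((c -> Int) -> c) ~ (Int -> (Int -> c))  [subst: {a:=Int} | 0 pending]
  -> decompose arrow: push (c -> Int)~Int, c~(Int -> c)
step 3: unify (c -> Int) ~ Int  [subst: {a:=Int} | 1 pending]
  clash: (c -> Int) vs Int

Answer: FAIL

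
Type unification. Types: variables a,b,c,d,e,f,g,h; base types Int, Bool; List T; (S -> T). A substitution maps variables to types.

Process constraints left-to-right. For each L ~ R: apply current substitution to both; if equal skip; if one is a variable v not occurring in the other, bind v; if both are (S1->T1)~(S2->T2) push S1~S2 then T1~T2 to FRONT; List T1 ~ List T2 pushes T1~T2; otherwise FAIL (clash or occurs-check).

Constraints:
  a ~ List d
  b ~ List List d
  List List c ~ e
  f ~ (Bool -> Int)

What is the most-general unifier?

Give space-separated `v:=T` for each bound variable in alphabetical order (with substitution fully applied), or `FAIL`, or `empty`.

step 1: unify a ~ List d  [subst: {-} | 3 pending]
  bind a := List d
step 2: unify b ~ List List d  [subst: {a:=List d} | 2 pending]
  bind b := List List d
step 3: unify List List c ~ e  [subst: {a:=List d, b:=List List d} | 1 pending]
  bind e := List List c
step 4: unify f ~ (Bool -> Int)  [subst: {a:=List d, b:=List List d, e:=List List c} | 0 pending]
  bind f := (Bool -> Int)

Answer: a:=List d b:=List List d e:=List List c f:=(Bool -> Int)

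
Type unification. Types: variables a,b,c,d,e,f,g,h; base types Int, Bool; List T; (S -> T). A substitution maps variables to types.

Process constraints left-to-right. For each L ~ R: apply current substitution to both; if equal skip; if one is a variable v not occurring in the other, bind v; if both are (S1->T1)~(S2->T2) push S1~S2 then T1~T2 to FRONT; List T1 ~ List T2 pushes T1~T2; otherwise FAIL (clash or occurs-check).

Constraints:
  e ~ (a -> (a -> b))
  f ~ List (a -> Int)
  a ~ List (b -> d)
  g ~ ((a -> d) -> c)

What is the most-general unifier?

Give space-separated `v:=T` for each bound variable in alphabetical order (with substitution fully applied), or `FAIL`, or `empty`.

step 1: unify e ~ (a -> (a -> b))  [subst: {-} | 3 pending]
  bind e := (a -> (a -> b))
step 2: unify f ~ List (a -> Int)  [subst: {e:=(a -> (a -> b))} | 2 pending]
  bind f := List (a -> Int)
step 3: unify a ~ List (b -> d)  [subst: {e:=(a -> (a -> b)), f:=List (a -> Int)} | 1 pending]
  bind a := List (b -> d)
step 4: unify g ~ ((List (b -> d) -> d) -> c)  [subst: {e:=(a -> (a -> b)), f:=List (a -> Int), a:=List (b -> d)} | 0 pending]
  bind g := ((List (b -> d) -> d) -> c)

Answer: a:=List (b -> d) e:=(List (b -> d) -> (List (b -> d) -> b)) f:=List (List (b -> d) -> Int) g:=((List (b -> d) -> d) -> c)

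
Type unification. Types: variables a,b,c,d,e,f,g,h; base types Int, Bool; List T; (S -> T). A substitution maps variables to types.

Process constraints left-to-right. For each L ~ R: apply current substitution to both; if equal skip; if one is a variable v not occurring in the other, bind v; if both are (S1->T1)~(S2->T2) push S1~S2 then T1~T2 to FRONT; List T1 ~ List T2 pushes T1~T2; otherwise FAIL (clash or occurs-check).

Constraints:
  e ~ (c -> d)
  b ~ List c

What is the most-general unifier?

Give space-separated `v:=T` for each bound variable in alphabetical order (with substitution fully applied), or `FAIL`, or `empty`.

Answer: b:=List c e:=(c -> d)

Derivation:
step 1: unify e ~ (c -> d)  [subst: {-} | 1 pending]
  bind e := (c -> d)
step 2: unify b ~ List c  [subst: {e:=(c -> d)} | 0 pending]
  bind b := List c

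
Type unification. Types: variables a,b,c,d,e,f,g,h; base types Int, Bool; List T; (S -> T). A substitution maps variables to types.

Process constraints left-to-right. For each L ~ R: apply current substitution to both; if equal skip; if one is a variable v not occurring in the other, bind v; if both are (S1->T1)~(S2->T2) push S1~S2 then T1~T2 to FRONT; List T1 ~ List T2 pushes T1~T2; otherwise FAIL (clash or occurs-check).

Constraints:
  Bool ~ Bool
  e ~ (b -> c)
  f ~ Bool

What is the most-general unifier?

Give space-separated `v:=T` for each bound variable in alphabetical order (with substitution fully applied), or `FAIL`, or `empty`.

step 1: unify Bool ~ Bool  [subst: {-} | 2 pending]
  -> identical, skip
step 2: unify e ~ (b -> c)  [subst: {-} | 1 pending]
  bind e := (b -> c)
step 3: unify f ~ Bool  [subst: {e:=(b -> c)} | 0 pending]
  bind f := Bool

Answer: e:=(b -> c) f:=Bool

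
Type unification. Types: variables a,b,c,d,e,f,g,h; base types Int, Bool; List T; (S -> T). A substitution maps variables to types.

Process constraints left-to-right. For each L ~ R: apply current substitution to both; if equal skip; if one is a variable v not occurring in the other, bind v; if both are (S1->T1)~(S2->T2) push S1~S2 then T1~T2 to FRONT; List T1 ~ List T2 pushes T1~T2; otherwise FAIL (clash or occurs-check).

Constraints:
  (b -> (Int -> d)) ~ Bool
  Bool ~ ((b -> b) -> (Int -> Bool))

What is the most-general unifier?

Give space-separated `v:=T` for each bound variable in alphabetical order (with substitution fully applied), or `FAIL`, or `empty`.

Answer: FAIL

Derivation:
step 1: unify (b -> (Int -> d)) ~ Bool  [subst: {-} | 1 pending]
  clash: (b -> (Int -> d)) vs Bool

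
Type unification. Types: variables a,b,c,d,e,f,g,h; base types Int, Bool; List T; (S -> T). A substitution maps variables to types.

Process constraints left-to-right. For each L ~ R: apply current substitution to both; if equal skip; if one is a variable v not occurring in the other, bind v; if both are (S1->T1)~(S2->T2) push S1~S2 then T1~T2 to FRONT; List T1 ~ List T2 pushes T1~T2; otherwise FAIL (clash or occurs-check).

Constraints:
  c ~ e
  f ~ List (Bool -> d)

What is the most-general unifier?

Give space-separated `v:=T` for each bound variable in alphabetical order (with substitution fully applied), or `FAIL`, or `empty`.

Answer: c:=e f:=List (Bool -> d)

Derivation:
step 1: unify c ~ e  [subst: {-} | 1 pending]
  bind c := e
step 2: unify f ~ List (Bool -> d)  [subst: {c:=e} | 0 pending]
  bind f := List (Bool -> d)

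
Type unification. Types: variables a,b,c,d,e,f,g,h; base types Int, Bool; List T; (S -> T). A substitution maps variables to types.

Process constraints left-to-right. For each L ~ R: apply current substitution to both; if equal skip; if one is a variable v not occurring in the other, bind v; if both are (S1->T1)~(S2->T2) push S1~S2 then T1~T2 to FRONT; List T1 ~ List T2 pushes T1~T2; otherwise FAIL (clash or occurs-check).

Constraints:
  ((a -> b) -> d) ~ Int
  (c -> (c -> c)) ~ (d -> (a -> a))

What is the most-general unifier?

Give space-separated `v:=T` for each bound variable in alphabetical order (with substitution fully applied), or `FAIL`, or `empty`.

step 1: unify ((a -> b) -> d) ~ Int  [subst: {-} | 1 pending]
  clash: ((a -> b) -> d) vs Int

Answer: FAIL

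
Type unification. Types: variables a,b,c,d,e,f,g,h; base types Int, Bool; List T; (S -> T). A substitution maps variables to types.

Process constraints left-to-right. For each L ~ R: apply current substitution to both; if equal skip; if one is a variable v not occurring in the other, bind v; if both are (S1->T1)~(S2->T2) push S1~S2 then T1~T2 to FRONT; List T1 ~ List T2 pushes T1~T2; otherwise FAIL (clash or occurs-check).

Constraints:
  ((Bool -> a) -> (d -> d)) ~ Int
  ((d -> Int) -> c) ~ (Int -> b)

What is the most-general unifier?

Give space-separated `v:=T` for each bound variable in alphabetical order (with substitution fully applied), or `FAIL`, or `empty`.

step 1: unify ((Bool -> a) -> (d -> d)) ~ Int  [subst: {-} | 1 pending]
  clash: ((Bool -> a) -> (d -> d)) vs Int

Answer: FAIL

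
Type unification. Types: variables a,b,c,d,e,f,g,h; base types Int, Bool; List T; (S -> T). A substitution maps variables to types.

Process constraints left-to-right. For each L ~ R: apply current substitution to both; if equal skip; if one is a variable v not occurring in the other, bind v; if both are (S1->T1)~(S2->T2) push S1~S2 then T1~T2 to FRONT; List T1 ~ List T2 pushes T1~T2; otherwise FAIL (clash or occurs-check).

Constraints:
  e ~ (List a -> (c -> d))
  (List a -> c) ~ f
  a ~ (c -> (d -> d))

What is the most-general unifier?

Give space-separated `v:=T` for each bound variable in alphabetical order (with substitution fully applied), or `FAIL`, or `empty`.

step 1: unify e ~ (List a -> (c -> d))  [subst: {-} | 2 pending]
  bind e := (List a -> (c -> d))
step 2: unify (List a -> c) ~ f  [subst: {e:=(List a -> (c -> d))} | 1 pending]
  bind f := (List a -> c)
step 3: unify a ~ (c -> (d -> d))  [subst: {e:=(List a -> (c -> d)), f:=(List a -> c)} | 0 pending]
  bind a := (c -> (d -> d))

Answer: a:=(c -> (d -> d)) e:=(List (c -> (d -> d)) -> (c -> d)) f:=(List (c -> (d -> d)) -> c)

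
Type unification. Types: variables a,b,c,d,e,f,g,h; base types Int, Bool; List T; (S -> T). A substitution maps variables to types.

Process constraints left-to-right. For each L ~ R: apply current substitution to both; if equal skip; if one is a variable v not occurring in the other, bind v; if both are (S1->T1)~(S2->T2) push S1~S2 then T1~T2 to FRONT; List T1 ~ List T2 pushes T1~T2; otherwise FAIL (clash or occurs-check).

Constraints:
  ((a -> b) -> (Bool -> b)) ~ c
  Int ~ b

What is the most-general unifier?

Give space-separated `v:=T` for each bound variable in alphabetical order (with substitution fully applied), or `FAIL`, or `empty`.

Answer: b:=Int c:=((a -> Int) -> (Bool -> Int))

Derivation:
step 1: unify ((a -> b) -> (Bool -> b)) ~ c  [subst: {-} | 1 pending]
  bind c := ((a -> b) -> (Bool -> b))
step 2: unify Int ~ b  [subst: {c:=((a -> b) -> (Bool -> b))} | 0 pending]
  bind b := Int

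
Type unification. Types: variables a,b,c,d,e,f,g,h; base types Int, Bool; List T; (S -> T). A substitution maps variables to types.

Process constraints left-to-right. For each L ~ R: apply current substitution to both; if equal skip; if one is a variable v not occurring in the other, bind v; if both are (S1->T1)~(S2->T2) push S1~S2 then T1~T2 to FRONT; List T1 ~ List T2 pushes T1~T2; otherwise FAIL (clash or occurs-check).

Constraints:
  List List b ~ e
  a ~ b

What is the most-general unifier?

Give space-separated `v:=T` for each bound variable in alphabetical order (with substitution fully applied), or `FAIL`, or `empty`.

step 1: unify List List b ~ e  [subst: {-} | 1 pending]
  bind e := List List b
step 2: unify a ~ b  [subst: {e:=List List b} | 0 pending]
  bind a := b

Answer: a:=b e:=List List b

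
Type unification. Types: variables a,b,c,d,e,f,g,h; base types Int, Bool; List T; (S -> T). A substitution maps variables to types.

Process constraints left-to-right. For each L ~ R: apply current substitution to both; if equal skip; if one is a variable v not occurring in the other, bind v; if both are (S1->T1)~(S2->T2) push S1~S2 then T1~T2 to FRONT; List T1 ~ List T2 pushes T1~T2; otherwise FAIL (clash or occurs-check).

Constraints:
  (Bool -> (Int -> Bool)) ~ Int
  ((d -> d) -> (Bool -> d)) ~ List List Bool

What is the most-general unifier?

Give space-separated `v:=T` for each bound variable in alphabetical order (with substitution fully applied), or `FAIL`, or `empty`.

step 1: unify (Bool -> (Int -> Bool)) ~ Int  [subst: {-} | 1 pending]
  clash: (Bool -> (Int -> Bool)) vs Int

Answer: FAIL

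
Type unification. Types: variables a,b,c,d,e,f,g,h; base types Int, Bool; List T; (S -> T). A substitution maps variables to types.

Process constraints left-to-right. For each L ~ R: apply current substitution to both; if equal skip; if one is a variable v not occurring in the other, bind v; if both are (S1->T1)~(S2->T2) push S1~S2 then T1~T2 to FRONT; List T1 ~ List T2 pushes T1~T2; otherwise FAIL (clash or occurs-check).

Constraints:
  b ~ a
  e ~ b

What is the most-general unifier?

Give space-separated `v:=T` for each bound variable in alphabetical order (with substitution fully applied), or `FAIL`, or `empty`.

step 1: unify b ~ a  [subst: {-} | 1 pending]
  bind b := a
step 2: unify e ~ a  [subst: {b:=a} | 0 pending]
  bind e := a

Answer: b:=a e:=a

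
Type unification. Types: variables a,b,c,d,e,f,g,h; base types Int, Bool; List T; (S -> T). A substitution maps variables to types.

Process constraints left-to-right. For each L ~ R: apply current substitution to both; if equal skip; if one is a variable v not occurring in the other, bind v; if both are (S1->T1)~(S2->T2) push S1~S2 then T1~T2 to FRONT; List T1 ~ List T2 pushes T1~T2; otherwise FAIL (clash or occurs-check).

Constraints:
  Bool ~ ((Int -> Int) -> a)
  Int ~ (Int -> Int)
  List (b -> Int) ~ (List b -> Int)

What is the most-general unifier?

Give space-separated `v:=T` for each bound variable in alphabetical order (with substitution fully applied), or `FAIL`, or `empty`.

Answer: FAIL

Derivation:
step 1: unify Bool ~ ((Int -> Int) -> a)  [subst: {-} | 2 pending]
  clash: Bool vs ((Int -> Int) -> a)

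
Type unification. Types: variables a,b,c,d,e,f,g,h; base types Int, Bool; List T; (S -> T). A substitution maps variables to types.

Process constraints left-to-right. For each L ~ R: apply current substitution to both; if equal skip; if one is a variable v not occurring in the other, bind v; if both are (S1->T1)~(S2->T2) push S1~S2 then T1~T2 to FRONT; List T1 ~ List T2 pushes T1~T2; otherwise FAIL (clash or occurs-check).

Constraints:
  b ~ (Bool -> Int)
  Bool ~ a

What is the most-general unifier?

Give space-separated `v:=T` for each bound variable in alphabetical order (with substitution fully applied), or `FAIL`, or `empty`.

step 1: unify b ~ (Bool -> Int)  [subst: {-} | 1 pending]
  bind b := (Bool -> Int)
step 2: unify Bool ~ a  [subst: {b:=(Bool -> Int)} | 0 pending]
  bind a := Bool

Answer: a:=Bool b:=(Bool -> Int)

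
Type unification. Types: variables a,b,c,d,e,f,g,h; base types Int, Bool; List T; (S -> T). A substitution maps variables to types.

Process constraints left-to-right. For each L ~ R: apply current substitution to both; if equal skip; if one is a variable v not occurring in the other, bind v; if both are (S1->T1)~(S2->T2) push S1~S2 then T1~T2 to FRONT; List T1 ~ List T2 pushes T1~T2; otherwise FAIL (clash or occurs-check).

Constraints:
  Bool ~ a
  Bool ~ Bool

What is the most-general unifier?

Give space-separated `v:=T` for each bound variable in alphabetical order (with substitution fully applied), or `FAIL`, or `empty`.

Answer: a:=Bool

Derivation:
step 1: unify Bool ~ a  [subst: {-} | 1 pending]
  bind a := Bool
step 2: unify Bool ~ Bool  [subst: {a:=Bool} | 0 pending]
  -> identical, skip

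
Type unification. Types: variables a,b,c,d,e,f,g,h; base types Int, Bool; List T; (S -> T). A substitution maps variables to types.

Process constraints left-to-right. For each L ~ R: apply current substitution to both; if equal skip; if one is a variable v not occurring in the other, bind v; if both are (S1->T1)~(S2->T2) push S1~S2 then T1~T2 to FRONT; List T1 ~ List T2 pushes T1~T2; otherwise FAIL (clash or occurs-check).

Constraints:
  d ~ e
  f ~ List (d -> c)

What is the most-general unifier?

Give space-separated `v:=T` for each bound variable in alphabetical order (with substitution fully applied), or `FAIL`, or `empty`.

step 1: unify d ~ e  [subst: {-} | 1 pending]
  bind d := e
step 2: unify f ~ List (e -> c)  [subst: {d:=e} | 0 pending]
  bind f := List (e -> c)

Answer: d:=e f:=List (e -> c)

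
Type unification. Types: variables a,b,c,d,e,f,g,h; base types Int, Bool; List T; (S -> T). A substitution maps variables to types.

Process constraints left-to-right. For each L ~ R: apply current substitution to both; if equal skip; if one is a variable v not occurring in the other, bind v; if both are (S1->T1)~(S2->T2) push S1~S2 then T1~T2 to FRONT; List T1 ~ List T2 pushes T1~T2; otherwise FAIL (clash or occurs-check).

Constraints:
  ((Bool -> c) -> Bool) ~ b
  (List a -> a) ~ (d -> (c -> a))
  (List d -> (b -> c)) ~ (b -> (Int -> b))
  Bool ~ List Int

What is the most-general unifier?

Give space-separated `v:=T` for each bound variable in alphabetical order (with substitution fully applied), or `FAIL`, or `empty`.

step 1: unify ((Bool -> c) -> Bool) ~ b  [subst: {-} | 3 pending]
  bind b := ((Bool -> c) -> Bool)
step 2: unify (List a -> a) ~ (d -> (c -> a))  [subst: {b:=((Bool -> c) -> Bool)} | 2 pending]
  -> decompose arrow: push List a~d, a~(c -> a)
step 3: unify List a ~ d  [subst: {b:=((Bool -> c) -> Bool)} | 3 pending]
  bind d := List a
step 4: unify a ~ (c -> a)  [subst: {b:=((Bool -> c) -> Bool), d:=List a} | 2 pending]
  occurs-check fail: a in (c -> a)

Answer: FAIL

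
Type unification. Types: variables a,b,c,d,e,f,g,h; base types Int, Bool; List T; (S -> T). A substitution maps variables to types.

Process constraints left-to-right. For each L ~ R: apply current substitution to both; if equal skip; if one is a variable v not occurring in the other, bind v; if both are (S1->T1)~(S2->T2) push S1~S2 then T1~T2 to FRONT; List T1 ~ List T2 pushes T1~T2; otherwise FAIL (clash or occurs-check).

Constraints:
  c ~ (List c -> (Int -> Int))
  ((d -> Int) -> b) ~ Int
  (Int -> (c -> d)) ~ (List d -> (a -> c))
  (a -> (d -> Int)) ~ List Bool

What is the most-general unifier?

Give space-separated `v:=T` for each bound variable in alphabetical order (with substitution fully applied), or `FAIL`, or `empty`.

step 1: unify c ~ (List c -> (Int -> Int))  [subst: {-} | 3 pending]
  occurs-check fail: c in (List c -> (Int -> Int))

Answer: FAIL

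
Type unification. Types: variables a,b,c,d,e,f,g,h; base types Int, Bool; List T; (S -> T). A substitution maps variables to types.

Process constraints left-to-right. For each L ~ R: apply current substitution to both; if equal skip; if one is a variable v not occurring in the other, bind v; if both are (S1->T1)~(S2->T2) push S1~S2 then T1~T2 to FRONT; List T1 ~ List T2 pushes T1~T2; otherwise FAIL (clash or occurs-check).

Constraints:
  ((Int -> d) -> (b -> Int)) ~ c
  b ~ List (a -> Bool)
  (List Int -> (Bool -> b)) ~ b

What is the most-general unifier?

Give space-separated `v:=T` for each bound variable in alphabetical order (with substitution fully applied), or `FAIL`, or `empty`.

step 1: unify ((Int -> d) -> (b -> Int)) ~ c  [subst: {-} | 2 pending]
  bind c := ((Int -> d) -> (b -> Int))
step 2: unify b ~ List (a -> Bool)  [subst: {c:=((Int -> d) -> (b -> Int))} | 1 pending]
  bind b := List (a -> Bool)
step 3: unify (List Int -> (Bool -> List (a -> Bool))) ~ List (a -> Bool)  [subst: {c:=((Int -> d) -> (b -> Int)), b:=List (a -> Bool)} | 0 pending]
  clash: (List Int -> (Bool -> List (a -> Bool))) vs List (a -> Bool)

Answer: FAIL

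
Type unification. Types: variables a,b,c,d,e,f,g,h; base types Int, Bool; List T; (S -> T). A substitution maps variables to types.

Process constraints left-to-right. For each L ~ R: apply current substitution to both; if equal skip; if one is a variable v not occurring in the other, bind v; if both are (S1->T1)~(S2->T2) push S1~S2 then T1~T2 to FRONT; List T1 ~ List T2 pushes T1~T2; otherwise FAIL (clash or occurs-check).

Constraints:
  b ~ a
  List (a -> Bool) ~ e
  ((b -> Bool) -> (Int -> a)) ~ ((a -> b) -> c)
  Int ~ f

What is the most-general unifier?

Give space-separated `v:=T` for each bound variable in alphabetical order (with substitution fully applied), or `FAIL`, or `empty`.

step 1: unify b ~ a  [subst: {-} | 3 pending]
  bind b := a
step 2: unify List (a -> Bool) ~ e  [subst: {b:=a} | 2 pending]
  bind e := List (a -> Bool)
step 3: unify ((a -> Bool) -> (Int -> a)) ~ ((a -> a) -> c)  [subst: {b:=a, e:=List (a -> Bool)} | 1 pending]
  -> decompose arrow: push (a -> Bool)~(a -> a), (Int -> a)~c
step 4: unify (a -> Bool) ~ (a -> a)  [subst: {b:=a, e:=List (a -> Bool)} | 2 pending]
  -> decompose arrow: push a~a, Bool~a
step 5: unify a ~ a  [subst: {b:=a, e:=List (a -> Bool)} | 3 pending]
  -> identical, skip
step 6: unify Bool ~ a  [subst: {b:=a, e:=List (a -> Bool)} | 2 pending]
  bind a := Bool
step 7: unify (Int -> Bool) ~ c  [subst: {b:=a, e:=List (a -> Bool), a:=Bool} | 1 pending]
  bind c := (Int -> Bool)
step 8: unify Int ~ f  [subst: {b:=a, e:=List (a -> Bool), a:=Bool, c:=(Int -> Bool)} | 0 pending]
  bind f := Int

Answer: a:=Bool b:=Bool c:=(Int -> Bool) e:=List (Bool -> Bool) f:=Int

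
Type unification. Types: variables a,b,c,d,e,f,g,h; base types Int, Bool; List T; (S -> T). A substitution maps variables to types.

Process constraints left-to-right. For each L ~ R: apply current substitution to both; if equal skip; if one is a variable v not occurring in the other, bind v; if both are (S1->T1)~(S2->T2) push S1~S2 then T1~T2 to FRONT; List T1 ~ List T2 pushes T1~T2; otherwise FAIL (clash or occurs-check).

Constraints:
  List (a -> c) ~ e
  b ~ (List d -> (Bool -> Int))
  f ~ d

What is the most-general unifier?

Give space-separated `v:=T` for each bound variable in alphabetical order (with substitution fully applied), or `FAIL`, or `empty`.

Answer: b:=(List d -> (Bool -> Int)) e:=List (a -> c) f:=d

Derivation:
step 1: unify List (a -> c) ~ e  [subst: {-} | 2 pending]
  bind e := List (a -> c)
step 2: unify b ~ (List d -> (Bool -> Int))  [subst: {e:=List (a -> c)} | 1 pending]
  bind b := (List d -> (Bool -> Int))
step 3: unify f ~ d  [subst: {e:=List (a -> c), b:=(List d -> (Bool -> Int))} | 0 pending]
  bind f := d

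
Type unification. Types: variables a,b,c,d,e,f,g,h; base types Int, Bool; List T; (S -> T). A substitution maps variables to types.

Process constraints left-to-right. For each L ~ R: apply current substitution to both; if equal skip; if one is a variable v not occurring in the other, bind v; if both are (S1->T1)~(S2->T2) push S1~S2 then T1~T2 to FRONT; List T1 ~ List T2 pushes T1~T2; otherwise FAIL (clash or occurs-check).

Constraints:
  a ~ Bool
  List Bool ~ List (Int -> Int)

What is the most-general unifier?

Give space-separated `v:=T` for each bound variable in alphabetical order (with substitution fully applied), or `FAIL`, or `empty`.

step 1: unify a ~ Bool  [subst: {-} | 1 pending]
  bind a := Bool
step 2: unify List Bool ~ List (Int -> Int)  [subst: {a:=Bool} | 0 pending]
  -> decompose List: push Bool~(Int -> Int)
step 3: unify Bool ~ (Int -> Int)  [subst: {a:=Bool} | 0 pending]
  clash: Bool vs (Int -> Int)

Answer: FAIL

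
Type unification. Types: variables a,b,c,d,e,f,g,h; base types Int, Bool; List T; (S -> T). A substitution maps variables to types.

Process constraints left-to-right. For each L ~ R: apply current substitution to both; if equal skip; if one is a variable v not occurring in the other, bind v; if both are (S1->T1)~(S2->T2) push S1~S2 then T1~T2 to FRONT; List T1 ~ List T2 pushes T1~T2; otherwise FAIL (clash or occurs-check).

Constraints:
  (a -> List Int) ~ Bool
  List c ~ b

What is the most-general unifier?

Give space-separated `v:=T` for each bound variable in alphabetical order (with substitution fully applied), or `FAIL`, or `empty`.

step 1: unify (a -> List Int) ~ Bool  [subst: {-} | 1 pending]
  clash: (a -> List Int) vs Bool

Answer: FAIL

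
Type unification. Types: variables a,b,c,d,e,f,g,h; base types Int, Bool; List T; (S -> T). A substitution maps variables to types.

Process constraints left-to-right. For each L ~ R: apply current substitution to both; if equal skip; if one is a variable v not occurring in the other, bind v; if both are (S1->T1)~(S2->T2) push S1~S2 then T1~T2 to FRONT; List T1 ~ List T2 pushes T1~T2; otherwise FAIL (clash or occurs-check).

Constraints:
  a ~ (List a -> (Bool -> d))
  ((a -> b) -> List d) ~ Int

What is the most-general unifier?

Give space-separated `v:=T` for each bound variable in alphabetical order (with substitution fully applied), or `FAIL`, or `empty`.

Answer: FAIL

Derivation:
step 1: unify a ~ (List a -> (Bool -> d))  [subst: {-} | 1 pending]
  occurs-check fail: a in (List a -> (Bool -> d))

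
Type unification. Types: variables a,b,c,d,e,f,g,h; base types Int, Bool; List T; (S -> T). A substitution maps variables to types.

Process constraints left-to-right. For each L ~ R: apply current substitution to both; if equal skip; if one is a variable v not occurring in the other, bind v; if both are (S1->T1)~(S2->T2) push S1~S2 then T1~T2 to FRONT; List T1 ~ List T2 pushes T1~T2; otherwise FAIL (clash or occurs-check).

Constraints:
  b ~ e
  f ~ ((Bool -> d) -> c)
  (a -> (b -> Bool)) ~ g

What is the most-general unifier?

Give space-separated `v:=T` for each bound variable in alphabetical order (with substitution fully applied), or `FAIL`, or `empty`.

step 1: unify b ~ e  [subst: {-} | 2 pending]
  bind b := e
step 2: unify f ~ ((Bool -> d) -> c)  [subst: {b:=e} | 1 pending]
  bind f := ((Bool -> d) -> c)
step 3: unify (a -> (e -> Bool)) ~ g  [subst: {b:=e, f:=((Bool -> d) -> c)} | 0 pending]
  bind g := (a -> (e -> Bool))

Answer: b:=e f:=((Bool -> d) -> c) g:=(a -> (e -> Bool))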